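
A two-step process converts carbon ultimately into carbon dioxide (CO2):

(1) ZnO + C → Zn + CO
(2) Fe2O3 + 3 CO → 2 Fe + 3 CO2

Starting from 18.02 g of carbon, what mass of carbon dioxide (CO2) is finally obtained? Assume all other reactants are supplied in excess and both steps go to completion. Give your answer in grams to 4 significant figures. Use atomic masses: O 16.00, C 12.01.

66.03 g

M(C) = 12.01 g/mol.
M(CO2) = 12.01 + 2(16.00) = 44.01 g/mol.
n(C) = 18.020 / 12.01 = 1.5004 mol.
Step 1 gives a 1:1 ratio of C to CO, so n(CO) = 1.5004 mol.
In step 2 the CO:CO2 ratio is 3:3, so n(CO2) = 1.5004 mol.
Mass of CO2 = 1.5004 × 44.01 = 66.033 g.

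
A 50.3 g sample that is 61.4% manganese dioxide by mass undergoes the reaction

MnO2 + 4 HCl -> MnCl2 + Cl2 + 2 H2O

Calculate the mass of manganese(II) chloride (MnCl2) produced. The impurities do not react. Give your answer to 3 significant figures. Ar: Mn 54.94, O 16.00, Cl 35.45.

44.7 g

Mass of pure MnO2 = 50.3 g × 0.614 = 30.88 g.
M(MnO2) = 54.94 + 2(16.00) = 86.94 g/mol.
M(MnCl2) = 54.94 + 2(35.45) = 125.84 g/mol.
n(MnO2) = 30.88 g / 86.94 g/mol = 0.3552 mol.
From the equation the MnO2:MnCl2 mole ratio is 1:1, so n(MnCl2) = 0.3552 × 1/1 = 0.3552 mol.
Mass of MnCl2 = 0.3552 mol × 125.84 g/mol = 44.70 g.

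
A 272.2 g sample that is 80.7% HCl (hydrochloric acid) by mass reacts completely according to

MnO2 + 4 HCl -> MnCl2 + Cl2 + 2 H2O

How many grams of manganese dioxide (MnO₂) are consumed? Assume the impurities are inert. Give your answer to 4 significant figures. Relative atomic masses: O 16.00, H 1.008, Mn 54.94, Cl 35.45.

131.0 g

Mass of pure HCl = 272.2 g × 0.807 = 219.67 g.
M(HCl) = 1.008 + 35.45 = 36.458 g/mol.
M(MnO2) = 54.94 + 2(16.00) = 86.94 g/mol.
n(HCl) = 219.67 g / 36.458 g/mol = 6.0252 mol.
From the equation the HCl:MnO2 mole ratio is 4:1, so n(MnO2) = 6.0252 × 1/4 = 1.5063 mol.
Mass of MnO2 = 1.5063 mol × 86.94 g/mol = 130.96 g.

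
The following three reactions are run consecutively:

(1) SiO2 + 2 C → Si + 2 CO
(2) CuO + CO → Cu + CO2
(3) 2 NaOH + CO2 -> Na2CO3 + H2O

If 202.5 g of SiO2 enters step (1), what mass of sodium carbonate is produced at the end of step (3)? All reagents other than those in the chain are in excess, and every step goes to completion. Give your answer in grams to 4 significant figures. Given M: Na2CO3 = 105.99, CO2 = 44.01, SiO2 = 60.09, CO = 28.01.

714.4 g

n(SiO2) = 202.5 / 60.09 = 3.3699 mol.
Reaction (1): SiO2→CO ratio 1:2 ⇒ n(CO) = 6.7399 mol.
Reaction (2): CO→CO2 ratio 1:1 ⇒ n(CO2) = 6.7399 mol.
Reaction (3): CO2→Na2CO3 ratio 1:1 ⇒ n(Na2CO3) = 6.7399 mol.
Mass of Na2CO3 = 6.7399 × 105.99 = 714.36 g.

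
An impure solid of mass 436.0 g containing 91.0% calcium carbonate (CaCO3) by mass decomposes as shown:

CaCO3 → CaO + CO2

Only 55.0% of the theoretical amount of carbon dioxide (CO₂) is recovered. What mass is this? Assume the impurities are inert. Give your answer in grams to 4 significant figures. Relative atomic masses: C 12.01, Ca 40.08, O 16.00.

95.95 g

Pure CaCO3 available = 436.0 g × 0.910 = 396.76 g.
M(CaCO3) = 40.08 + 12.01 + 3(16.00) = 100.09 g/mol.
M(CO2) = 12.01 + 2(16.00) = 44.01 g/mol.
n(CaCO3) = 396.76 g / 100.09 g/mol = 3.9640 mol.
From the equation the CaCO3:CO2 mole ratio is 1:1, so n(CO2) = 3.9640 × 1/1 = 3.9640 mol.
Mass of CO2 = 3.9640 mol × 44.01 g/mol = 174.46 g.
Actual mass collected = 174.46 g × 0.550 = 95.951 g.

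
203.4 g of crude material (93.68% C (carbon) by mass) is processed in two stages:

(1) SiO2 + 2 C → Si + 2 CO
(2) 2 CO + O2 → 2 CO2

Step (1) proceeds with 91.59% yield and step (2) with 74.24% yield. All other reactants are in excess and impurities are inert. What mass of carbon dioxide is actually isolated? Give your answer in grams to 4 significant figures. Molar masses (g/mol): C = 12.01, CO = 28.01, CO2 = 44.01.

474.8 g

Pure C = 203.4 × 0.9368 = 190.55 g.
n(C) = 190.55 / 12.01 = 15.866 mol.
Step 1 (C:CO = 2:2): theoretical n(CO) = 15.866 mol; at 91.59% yield, n(CO) = 14.531 mol.
Step 2 (CO:CO2 = 2:2): theoretical n(CO2) = 14.531 mol, so theoretical mass = 14.531 × 44.01 = 639.52 g.
At 74.24% yield, actual mass of CO2 = 639.52 × 0.7424 = 474.78 g.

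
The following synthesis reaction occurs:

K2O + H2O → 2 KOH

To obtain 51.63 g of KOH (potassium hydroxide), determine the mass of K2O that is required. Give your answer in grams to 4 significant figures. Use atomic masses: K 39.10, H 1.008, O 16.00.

43.34 g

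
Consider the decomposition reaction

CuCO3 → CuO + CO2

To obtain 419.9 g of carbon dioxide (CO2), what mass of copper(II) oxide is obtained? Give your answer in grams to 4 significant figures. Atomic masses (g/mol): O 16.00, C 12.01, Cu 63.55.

M(CO2) = 12.01 + 2(16.00) = 44.01 g/mol.
M(CuO) = 63.55 + 16.00 = 79.55 g/mol.
n(CO2) = 419.90 g / 44.01 g/mol = 9.5410 mol.
From the equation the CO2:CuO mole ratio is 1:1, so n(CuO) = 9.5410 × 1/1 = 9.5410 mol.
Mass of CuO = 9.5410 mol × 79.55 g/mol = 758.99 g.

759.0 g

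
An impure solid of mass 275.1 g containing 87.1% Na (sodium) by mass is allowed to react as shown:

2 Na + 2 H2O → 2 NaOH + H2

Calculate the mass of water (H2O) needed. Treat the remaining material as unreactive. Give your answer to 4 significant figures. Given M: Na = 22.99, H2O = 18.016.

187.8 g

Mass of pure Na = 275.1 g × 0.871 = 239.61 g.
n(Na) = 239.61 g / 22.99 g/mol = 10.422 mol.
From the equation the Na:H2O mole ratio is 2:2, so n(H2O) = 10.422 × 2/2 = 10.422 mol.
Mass of H2O = 10.422 mol × 18.016 g/mol = 187.77 g.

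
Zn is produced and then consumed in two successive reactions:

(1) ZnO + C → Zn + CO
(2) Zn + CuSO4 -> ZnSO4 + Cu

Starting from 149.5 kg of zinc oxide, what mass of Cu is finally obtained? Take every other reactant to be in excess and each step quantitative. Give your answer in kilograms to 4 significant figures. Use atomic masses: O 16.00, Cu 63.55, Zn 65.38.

116.7 kg

M(ZnO) = 65.38 + 16.00 = 81.38 g/mol.
M(Cu) = 63.55 g/mol.
149.5 kg = 149500 g.
n(ZnO) = 149500 / 81.38 = 1837.1 mol.
Step 1 gives a 1:1 ratio of ZnO to Zn, so n(Zn) = 1837.1 mol.
In step 2 the Zn:Cu ratio is 1:1, so n(Cu) = 1837.1 mol.
Mass of Cu = 1837.1 × 63.55 = 116750 g = 116.7 kg.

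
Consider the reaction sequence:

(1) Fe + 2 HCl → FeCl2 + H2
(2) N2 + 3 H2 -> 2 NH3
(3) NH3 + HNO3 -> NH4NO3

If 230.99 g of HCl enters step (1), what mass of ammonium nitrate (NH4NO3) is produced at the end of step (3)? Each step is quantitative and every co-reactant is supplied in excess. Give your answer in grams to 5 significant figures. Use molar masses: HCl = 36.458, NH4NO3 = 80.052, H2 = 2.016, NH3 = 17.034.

169.06 g

n(HCl) = 230.99 / 36.458 = 6.33578 mol.
Reaction (1): HCl→H2 ratio 2:1 ⇒ n(H2) = 3.16789 mol.
Reaction (2): H2→NH3 ratio 3:2 ⇒ n(NH3) = 2.11193 mol.
Reaction (3): NH3→NH4NO3 ratio 1:1 ⇒ n(NH4NO3) = 2.11193 mol.
Mass of NH4NO3 = 2.11193 × 80.052 = 169.064 g.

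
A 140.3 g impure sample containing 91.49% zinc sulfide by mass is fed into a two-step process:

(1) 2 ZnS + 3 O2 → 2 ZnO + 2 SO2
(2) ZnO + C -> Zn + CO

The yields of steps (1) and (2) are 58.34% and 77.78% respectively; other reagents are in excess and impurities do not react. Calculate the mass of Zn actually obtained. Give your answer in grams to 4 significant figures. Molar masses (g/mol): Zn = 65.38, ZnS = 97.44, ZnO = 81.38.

39.08 g

Pure ZnS = 140.3 × 0.9149 = 128.36 g.
n(ZnS) = 128.36 / 97.44 = 1.3173 mol.
Step 1 (ZnS:ZnO = 2:2): theoretical n(ZnO) = 1.3173 mol; at 58.34% yield, n(ZnO) = 0.76853 mol.
Step 2 (ZnO:Zn = 1:1): theoretical n(Zn) = 0.76853 mol, so theoretical mass = 0.76853 × 65.38 = 50.246 g.
At 77.78% yield, actual mass of Zn = 50.246 × 0.7778 = 39.082 g.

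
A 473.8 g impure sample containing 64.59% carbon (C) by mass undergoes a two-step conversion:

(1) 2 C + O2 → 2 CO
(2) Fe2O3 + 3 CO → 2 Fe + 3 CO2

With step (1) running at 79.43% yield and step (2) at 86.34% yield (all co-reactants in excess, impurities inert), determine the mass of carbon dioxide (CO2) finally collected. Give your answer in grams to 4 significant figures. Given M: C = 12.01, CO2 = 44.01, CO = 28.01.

769.1 g

Pure C = 473.8 × 0.6459 = 306.03 g.
n(C) = 306.03 / 12.01 = 25.481 mol.
Step 1 (C:CO = 2:2): theoretical n(CO) = 25.481 mol; at 79.43% yield, n(CO) = 20.240 mol.
Step 2 (CO:CO2 = 3:3): theoretical n(CO2) = 20.240 mol, so theoretical mass = 20.240 × 44.01 = 890.74 g.
At 86.34% yield, actual mass of CO2 = 890.74 × 0.8634 = 769.07 g.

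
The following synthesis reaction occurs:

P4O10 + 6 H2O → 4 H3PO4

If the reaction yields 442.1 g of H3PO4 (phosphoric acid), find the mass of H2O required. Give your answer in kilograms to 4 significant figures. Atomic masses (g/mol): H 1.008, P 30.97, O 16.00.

M(H3PO4) = 3(1.008) + 30.97 + 4(16.00) = 97.994 g/mol.
M(H2O) = 2(1.008) + 16.00 = 18.016 g/mol.
n(H3PO4) = 442.10 g / 97.994 g/mol = 4.5115 mol.
From the equation the H3PO4:H2O mole ratio is 4:6, so n(H2O) = 4.5115 × 6/4 = 6.7673 mol.
Mass of H2O = 6.7673 mol × 18.016 g/mol = 121.92 g.
Converting to kg: 121.92 g = 0.1219 kg.

0.1219 kg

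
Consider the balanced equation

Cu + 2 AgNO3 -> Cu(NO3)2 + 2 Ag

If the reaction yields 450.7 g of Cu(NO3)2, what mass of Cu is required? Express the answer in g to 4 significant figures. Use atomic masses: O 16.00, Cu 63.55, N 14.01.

152.7 g

M(Cu(NO3)2) = 63.55 + 2(14.01) + 6(16.00) = 187.57 g/mol.
M(Cu) = 63.55 g/mol.
n(Cu(NO3)2) = 450.70 g / 187.57 g/mol = 2.4028 mol.
From the equation the Cu(NO3)2:Cu mole ratio is 1:1, so n(Cu) = 2.4028 × 1/1 = 2.4028 mol.
Mass of Cu = 2.4028 mol × 63.55 g/mol = 152.70 g.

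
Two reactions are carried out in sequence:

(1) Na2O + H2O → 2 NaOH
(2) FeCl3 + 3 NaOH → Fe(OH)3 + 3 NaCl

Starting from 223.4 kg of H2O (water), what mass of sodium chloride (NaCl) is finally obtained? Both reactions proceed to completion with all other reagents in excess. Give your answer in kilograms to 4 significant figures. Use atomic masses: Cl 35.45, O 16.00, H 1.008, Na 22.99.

1449 kg

M(H2O) = 2(1.008) + 16.00 = 18.016 g/mol.
M(NaCl) = 22.99 + 35.45 = 58.44 g/mol.
223.4 kg = 223400 g.
n(H2O) = 223400 / 18.016 = 12400 mol.
Step 1 gives a 1:2 ratio of H2O to NaOH, so n(NaOH) = 24800 mol.
In step 2 the NaOH:NaCl ratio is 3:3, so n(NaCl) = 24800 mol.
Mass of NaCl = 24800 × 58.44 = 1.4493 × 10^6 g = 1449 kg.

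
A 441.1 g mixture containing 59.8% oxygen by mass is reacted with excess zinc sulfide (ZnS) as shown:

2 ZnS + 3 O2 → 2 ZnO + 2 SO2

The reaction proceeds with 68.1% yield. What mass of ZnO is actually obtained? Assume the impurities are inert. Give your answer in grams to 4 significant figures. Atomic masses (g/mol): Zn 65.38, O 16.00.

304.6 g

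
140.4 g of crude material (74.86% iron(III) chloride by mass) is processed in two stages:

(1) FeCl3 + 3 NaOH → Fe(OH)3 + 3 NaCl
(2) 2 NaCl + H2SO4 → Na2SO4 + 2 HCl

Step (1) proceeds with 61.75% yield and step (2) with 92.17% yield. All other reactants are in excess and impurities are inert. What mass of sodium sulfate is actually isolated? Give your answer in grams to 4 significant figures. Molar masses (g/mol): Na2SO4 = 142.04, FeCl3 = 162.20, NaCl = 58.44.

78.58 g

Pure FeCl3 = 140.4 × 0.7486 = 105.10 g.
n(FeCl3) = 105.10 / 162.20 = 0.64799 mol.
Step 1 (FeCl3:NaCl = 1:3): theoretical n(NaCl) = 1.9440 mol; at 61.75% yield, n(NaCl) = 1.2004 mol.
Step 2 (NaCl:Na2SO4 = 2:1): theoretical n(Na2SO4) = 0.60020 mol, so theoretical mass = 0.60020 × 142.04 = 85.252 g.
At 92.17% yield, actual mass of Na2SO4 = 85.252 × 0.9217 = 78.577 g.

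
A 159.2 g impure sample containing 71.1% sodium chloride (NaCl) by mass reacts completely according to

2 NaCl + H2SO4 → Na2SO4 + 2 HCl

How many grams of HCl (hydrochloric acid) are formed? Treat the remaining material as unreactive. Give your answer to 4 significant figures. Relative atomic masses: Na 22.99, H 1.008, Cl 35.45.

70.61 g

Mass of pure NaCl = 159.2 g × 0.711 = 113.19 g.
M(NaCl) = 22.99 + 35.45 = 58.44 g/mol.
M(HCl) = 1.008 + 35.45 = 36.458 g/mol.
n(NaCl) = 113.19 g / 58.44 g/mol = 1.9369 mol.
From the equation the NaCl:HCl mole ratio is 2:2, so n(HCl) = 1.9369 × 2/2 = 1.9369 mol.
Mass of HCl = 1.9369 mol × 36.458 g/mol = 70.615 g.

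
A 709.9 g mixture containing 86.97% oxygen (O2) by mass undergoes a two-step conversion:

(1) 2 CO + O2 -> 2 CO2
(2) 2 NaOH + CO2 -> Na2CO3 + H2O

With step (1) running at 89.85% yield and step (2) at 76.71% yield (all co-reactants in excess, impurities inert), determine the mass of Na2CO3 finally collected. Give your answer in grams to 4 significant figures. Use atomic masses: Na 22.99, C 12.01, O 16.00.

2819 g

Pure O2 = 709.9 × 0.8697 = 617.40 g.
M(O2) = 2(16.00) = 32.00 g/mol.
M(Na2CO3) = 2(22.99) + 12.01 + 3(16.00) = 105.99 g/mol.
n(O2) = 617.40 / 32.00 = 19.294 mol.
Step 1 (O2:CO2 = 1:2): theoretical n(CO2) = 38.588 mol; at 89.85% yield, n(CO2) = 34.671 mol.
Step 2 (CO2:Na2CO3 = 1:1): theoretical n(Na2CO3) = 34.671 mol, so theoretical mass = 34.671 × 105.99 = 3674.8 g.
At 76.71% yield, actual mass of Na2CO3 = 3674.8 × 0.7671 = 2818.9 g.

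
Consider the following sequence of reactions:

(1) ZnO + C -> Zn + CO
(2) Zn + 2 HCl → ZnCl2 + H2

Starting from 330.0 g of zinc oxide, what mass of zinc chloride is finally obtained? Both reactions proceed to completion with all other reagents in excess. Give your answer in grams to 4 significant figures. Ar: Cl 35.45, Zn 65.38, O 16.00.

552.6 g

M(ZnO) = 65.38 + 16.00 = 81.38 g/mol.
M(ZnCl2) = 65.38 + 2(35.45) = 136.28 g/mol.
n(ZnO) = 330.00 / 81.38 = 4.0551 mol.
Step 1 gives a 1:1 ratio of ZnO to Zn, so n(Zn) = 4.0551 mol.
In step 2 the Zn:ZnCl2 ratio is 1:1, so n(ZnCl2) = 4.0551 mol.
Mass of ZnCl2 = 4.0551 × 136.28 = 552.62 g.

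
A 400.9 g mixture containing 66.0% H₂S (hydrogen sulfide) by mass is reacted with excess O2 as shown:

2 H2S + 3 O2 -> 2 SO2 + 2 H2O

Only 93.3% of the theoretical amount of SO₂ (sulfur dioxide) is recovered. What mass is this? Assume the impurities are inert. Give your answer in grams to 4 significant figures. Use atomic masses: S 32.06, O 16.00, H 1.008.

464.1 g

Pure H2S available = 400.9 g × 0.660 = 264.59 g.
M(H2S) = 2(1.008) + 32.06 = 34.076 g/mol.
M(SO2) = 32.06 + 2(16.00) = 64.06 g/mol.
n(H2S) = 264.59 g / 34.076 g/mol = 7.7648 mol.
From the equation the H2S:SO2 mole ratio is 2:2, so n(SO2) = 7.7648 × 2/2 = 7.7648 mol.
Mass of SO2 = 7.7648 mol × 64.06 g/mol = 497.41 g.
Actual mass collected = 497.41 g × 0.933 = 464.09 g.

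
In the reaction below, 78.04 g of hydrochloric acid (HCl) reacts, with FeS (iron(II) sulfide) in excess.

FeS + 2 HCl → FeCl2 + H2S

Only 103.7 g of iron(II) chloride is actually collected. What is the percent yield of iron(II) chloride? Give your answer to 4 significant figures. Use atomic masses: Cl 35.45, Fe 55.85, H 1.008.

M(HCl) = 1.008 + 35.45 = 36.458 g/mol.
M(FeCl2) = 55.85 + 2(35.45) = 126.75 g/mol.
n(HCl) = 78.040 g / 36.458 g/mol = 2.1405 mol.
From the equation the HCl:FeCl2 mole ratio is 2:1, so n(FeCl2) = 2.1405 × 1/2 = 1.0703 mol.
Mass of FeCl2 = 1.0703 mol × 126.75 g/mol = 135.66 g.
This is the theoretical yield. Percent yield = 103.7 g / 135.66 g × 100% = 76.443%.

76.44 %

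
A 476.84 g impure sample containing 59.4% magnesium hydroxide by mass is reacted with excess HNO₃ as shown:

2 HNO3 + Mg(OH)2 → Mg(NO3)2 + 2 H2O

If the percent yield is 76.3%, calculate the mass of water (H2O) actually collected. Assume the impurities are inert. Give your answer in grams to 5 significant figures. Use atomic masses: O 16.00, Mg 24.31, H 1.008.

Pure Mg(OH)2 available = 476.84 g × 0.594 = 283.243 g.
M(Mg(OH)2) = 24.31 + 2(16.00) + 2(1.008) = 58.326 g/mol.
M(H2O) = 2(1.008) + 16.00 = 18.016 g/mol.
n(Mg(OH)2) = 283.243 g / 58.326 g/mol = 4.85620 mol.
From the equation the Mg(OH)2:H2O mole ratio is 1:2, so n(H2O) = 4.85620 × 2/1 = 9.71241 mol.
Mass of H2O = 9.71241 mol × 18.016 g/mol = 174.979 g.
Actual mass collected = 174.979 g × 0.763 = 133.509 g.

133.51 g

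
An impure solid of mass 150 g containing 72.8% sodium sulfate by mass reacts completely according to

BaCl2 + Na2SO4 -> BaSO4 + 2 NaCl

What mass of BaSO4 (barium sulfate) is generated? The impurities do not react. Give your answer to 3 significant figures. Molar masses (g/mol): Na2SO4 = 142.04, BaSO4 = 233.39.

179 g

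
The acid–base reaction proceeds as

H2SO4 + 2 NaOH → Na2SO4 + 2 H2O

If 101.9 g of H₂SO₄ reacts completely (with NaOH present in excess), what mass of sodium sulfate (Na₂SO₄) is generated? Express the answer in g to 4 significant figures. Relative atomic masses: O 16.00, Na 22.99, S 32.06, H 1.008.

M(H2SO4) = 2(1.008) + 32.06 + 4(16.00) = 98.076 g/mol.
M(Na2SO4) = 2(22.99) + 32.06 + 4(16.00) = 142.04 g/mol.
n(H2SO4) = 101.90 g / 98.076 g/mol = 1.0390 mol.
From the equation the H2SO4:Na2SO4 mole ratio is 1:1, so n(Na2SO4) = 1.0390 × 1/1 = 1.0390 mol.
Mass of Na2SO4 = 1.0390 mol × 142.04 g/mol = 147.58 g.

147.6 g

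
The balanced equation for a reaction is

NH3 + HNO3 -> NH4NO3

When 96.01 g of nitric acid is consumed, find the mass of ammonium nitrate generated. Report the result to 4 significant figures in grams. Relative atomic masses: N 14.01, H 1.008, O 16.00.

122.0 g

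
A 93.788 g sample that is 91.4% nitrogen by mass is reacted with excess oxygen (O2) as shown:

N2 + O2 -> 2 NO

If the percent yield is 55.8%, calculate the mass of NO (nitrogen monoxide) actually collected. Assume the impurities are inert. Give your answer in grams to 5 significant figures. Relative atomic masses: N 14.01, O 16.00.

Pure N2 available = 93.788 g × 0.914 = 85.7222 g.
M(N2) = 2(14.01) = 28.02 g/mol.
M(NO) = 14.01 + 16.00 = 30.01 g/mol.
n(N2) = 85.7222 g / 28.02 g/mol = 3.05932 mol.
From the equation the N2:NO mole ratio is 1:2, so n(NO) = 3.05932 × 2/1 = 6.11865 mol.
Mass of NO = 6.11865 mol × 30.01 g/mol = 183.621 g.
Actual mass collected = 183.621 g × 0.558 = 102.460 g.

102.46 g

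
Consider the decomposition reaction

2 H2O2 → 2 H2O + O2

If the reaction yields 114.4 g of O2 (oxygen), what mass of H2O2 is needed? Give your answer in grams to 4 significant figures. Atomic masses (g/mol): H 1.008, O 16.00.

243.2 g

M(O2) = 2(16.00) = 32.00 g/mol.
M(H2O2) = 2(1.008) + 2(16.00) = 34.016 g/mol.
n(O2) = 114.40 g / 32.00 g/mol = 3.5750 mol.
From the equation the O2:H2O2 mole ratio is 1:2, so n(H2O2) = 3.5750 × 2/1 = 7.1500 mol.
Mass of H2O2 = 7.1500 mol × 34.016 g/mol = 243.21 g.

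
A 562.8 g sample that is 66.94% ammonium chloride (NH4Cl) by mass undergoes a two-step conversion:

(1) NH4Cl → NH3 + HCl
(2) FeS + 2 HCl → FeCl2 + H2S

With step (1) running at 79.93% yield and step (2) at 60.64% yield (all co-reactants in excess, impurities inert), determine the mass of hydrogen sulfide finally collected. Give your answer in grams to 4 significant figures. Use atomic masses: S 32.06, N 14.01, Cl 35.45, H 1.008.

Pure NH4Cl = 562.8 × 0.6694 = 376.74 g.
M(NH4Cl) = 14.01 + 4(1.008) + 35.45 = 53.492 g/mol.
M(H2S) = 2(1.008) + 32.06 = 34.076 g/mol.
n(NH4Cl) = 376.74 / 53.492 = 7.0429 mol.
Step 1 (NH4Cl:HCl = 1:1): theoretical n(HCl) = 7.0429 mol; at 79.93% yield, n(HCl) = 5.6294 mol.
Step 2 (HCl:H2S = 2:1): theoretical n(H2S) = 2.8147 mol, so theoretical mass = 2.8147 × 34.076 = 95.913 g.
At 60.64% yield, actual mass of H2S = 95.913 × 0.6064 = 58.162 g.

58.16 g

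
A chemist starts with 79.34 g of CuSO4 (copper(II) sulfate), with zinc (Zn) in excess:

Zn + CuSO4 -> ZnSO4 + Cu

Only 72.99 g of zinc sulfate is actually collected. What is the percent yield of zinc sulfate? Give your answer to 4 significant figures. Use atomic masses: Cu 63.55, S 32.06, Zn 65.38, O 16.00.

90.95 %

M(CuSO4) = 63.55 + 32.06 + 4(16.00) = 159.61 g/mol.
M(ZnSO4) = 65.38 + 32.06 + 4(16.00) = 161.44 g/mol.
n(CuSO4) = 79.340 g / 159.61 g/mol = 0.49709 mol.
From the equation the CuSO4:ZnSO4 mole ratio is 1:1, so n(ZnSO4) = 0.49709 × 1/1 = 0.49709 mol.
Mass of ZnSO4 = 0.49709 mol × 161.44 g/mol = 80.250 g.
This is the theoretical yield. Percent yield = 72.99 g / 80.250 g × 100% = 90.954%.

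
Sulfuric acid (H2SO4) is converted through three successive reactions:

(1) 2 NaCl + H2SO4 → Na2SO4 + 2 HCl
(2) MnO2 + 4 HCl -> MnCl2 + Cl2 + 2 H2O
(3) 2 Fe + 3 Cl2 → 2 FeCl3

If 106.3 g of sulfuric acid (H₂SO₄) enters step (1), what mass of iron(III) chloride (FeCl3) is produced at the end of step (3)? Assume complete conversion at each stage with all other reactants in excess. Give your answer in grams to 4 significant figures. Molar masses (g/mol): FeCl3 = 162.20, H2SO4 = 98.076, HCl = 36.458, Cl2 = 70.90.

n(H2SO4) = 106.3 / 98.076 = 1.0839 mol.
Reaction (1): H2SO4→HCl ratio 1:2 ⇒ n(HCl) = 2.1677 mol.
Reaction (2): HCl→Cl2 ratio 4:1 ⇒ n(Cl2) = 0.54193 mol.
Reaction (3): Cl2→FeCl3 ratio 3:2 ⇒ n(FeCl3) = 0.36128 mol.
Mass of FeCl3 = 0.36128 × 162.20 = 58.600 g.

58.60 g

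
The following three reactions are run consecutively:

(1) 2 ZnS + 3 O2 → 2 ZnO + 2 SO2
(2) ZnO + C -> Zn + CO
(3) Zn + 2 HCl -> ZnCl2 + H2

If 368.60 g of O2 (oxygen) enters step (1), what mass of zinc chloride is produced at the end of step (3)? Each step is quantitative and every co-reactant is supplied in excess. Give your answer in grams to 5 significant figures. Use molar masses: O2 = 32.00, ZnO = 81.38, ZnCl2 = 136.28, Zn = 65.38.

1046.5 g

n(O2) = 368.60 / 32.00 = 11.5188 mol.
Reaction (1): O2→ZnO ratio 3:2 ⇒ n(ZnO) = 7.67917 mol.
Reaction (2): ZnO→Zn ratio 1:1 ⇒ n(Zn) = 7.67917 mol.
Reaction (3): Zn→ZnCl2 ratio 1:1 ⇒ n(ZnCl2) = 7.67917 mol.
Mass of ZnCl2 = 7.67917 × 136.28 = 1046.52 g.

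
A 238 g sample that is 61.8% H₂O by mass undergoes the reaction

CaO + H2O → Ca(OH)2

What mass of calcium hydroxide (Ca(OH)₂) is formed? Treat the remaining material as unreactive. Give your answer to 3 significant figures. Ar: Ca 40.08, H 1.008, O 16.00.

605 g

Mass of pure H2O = 238 g × 0.618 = 147.1 g.
M(H2O) = 2(1.008) + 16.00 = 18.016 g/mol.
M(Ca(OH)2) = 40.08 + 2(16.00) + 2(1.008) = 74.096 g/mol.
n(H2O) = 147.1 g / 18.016 g/mol = 8.164 mol.
From the equation the H2O:Ca(OH)2 mole ratio is 1:1, so n(Ca(OH)2) = 8.164 × 1/1 = 8.164 mol.
Mass of Ca(OH)2 = 8.164 mol × 74.096 g/mol = 604.9 g.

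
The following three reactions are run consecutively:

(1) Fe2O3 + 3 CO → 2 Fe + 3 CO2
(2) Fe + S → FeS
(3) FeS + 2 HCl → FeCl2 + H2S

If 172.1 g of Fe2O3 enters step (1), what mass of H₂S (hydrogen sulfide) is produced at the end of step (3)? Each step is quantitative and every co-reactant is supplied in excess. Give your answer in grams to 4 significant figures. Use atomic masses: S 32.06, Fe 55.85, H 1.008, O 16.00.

73.44 g

M(Fe2O3) = 2(55.85) + 3(16.00) = 159.70 g/mol.
M(H2S) = 2(1.008) + 32.06 = 34.076 g/mol.
n(Fe2O3) = 172.1 / 159.70 = 1.0776 mol.
Reaction (1): Fe2O3→Fe ratio 1:2 ⇒ n(Fe) = 2.1553 mol.
Reaction (2): Fe→FeS ratio 1:1 ⇒ n(FeS) = 2.1553 mol.
Reaction (3): FeS→H2S ratio 1:1 ⇒ n(H2S) = 2.1553 mol.
Mass of H2S = 2.1553 × 34.076 = 73.444 g.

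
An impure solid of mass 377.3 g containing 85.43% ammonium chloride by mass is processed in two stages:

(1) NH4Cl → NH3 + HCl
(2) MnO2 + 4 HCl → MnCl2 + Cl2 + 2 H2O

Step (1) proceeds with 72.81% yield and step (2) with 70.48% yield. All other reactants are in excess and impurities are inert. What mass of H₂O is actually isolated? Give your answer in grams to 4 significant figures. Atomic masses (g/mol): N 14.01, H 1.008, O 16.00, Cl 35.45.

27.85 g

Pure NH4Cl = 377.3 × 0.8543 = 322.33 g.
M(NH4Cl) = 14.01 + 4(1.008) + 35.45 = 53.492 g/mol.
M(H2O) = 2(1.008) + 16.00 = 18.016 g/mol.
n(NH4Cl) = 322.33 / 53.492 = 6.0257 mol.
Step 1 (NH4Cl:HCl = 1:1): theoretical n(HCl) = 6.0257 mol; at 72.81% yield, n(HCl) = 4.3873 mol.
Step 2 (HCl:H2O = 4:2): theoretical n(H2O) = 2.1937 mol, so theoretical mass = 2.1937 × 18.016 = 39.521 g.
At 70.48% yield, actual mass of H2O = 39.521 × 0.7048 = 27.854 g.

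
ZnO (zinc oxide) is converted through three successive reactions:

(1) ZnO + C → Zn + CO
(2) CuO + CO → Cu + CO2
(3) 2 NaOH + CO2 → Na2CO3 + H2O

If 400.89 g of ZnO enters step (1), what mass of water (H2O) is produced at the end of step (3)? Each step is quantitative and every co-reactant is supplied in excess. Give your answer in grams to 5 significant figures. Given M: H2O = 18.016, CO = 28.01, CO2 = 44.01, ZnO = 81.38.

88.749 g

n(ZnO) = 400.89 / 81.38 = 4.92615 mol.
Reaction (1): ZnO→CO ratio 1:1 ⇒ n(CO) = 4.92615 mol.
Reaction (2): CO→CO2 ratio 1:1 ⇒ n(CO2) = 4.92615 mol.
Reaction (3): CO2→H2O ratio 1:1 ⇒ n(H2O) = 4.92615 mol.
Mass of H2O = 4.92615 × 18.016 = 88.7495 g.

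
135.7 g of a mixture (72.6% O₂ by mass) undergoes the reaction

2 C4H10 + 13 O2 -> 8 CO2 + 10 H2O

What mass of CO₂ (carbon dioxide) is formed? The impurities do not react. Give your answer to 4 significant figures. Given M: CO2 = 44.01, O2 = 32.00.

83.38 g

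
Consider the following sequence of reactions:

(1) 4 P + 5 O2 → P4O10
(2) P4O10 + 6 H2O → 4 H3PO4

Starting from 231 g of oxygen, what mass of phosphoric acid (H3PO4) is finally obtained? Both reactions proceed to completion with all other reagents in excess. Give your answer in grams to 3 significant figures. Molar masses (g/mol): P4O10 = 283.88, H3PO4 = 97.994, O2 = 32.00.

n(O2) = 231.0 / 32.00 = 7.219 mol.
Step 1 gives a 5:1 ratio of O2 to P4O10, so n(P4O10) = 1.444 mol.
In step 2 the P4O10:H3PO4 ratio is 1:4, so n(H3PO4) = 5.775 mol.
Mass of H3PO4 = 5.775 × 97.994 = 565.9 g.

566 g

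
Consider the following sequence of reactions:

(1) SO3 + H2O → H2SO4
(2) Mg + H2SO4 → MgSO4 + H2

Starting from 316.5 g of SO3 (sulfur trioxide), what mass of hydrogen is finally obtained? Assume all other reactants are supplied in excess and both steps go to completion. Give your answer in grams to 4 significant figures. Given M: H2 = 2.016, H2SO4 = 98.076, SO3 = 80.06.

n(SO3) = 316.50 / 80.06 = 3.9533 mol.
Step 1 gives a 1:1 ratio of SO3 to H2SO4, so n(H2SO4) = 3.9533 mol.
In step 2 the H2SO4:H2 ratio is 1:1, so n(H2) = 3.9533 mol.
Mass of H2 = 3.9533 × 2.016 = 7.9698 g.

7.970 g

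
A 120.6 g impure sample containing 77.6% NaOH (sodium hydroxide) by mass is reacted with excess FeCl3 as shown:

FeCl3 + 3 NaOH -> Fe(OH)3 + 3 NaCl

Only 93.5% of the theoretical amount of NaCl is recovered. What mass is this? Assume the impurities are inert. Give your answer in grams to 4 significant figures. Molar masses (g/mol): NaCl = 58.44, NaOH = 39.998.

127.8 g

Pure NaOH available = 120.6 g × 0.776 = 93.586 g.
n(NaOH) = 93.586 g / 39.998 g/mol = 2.3398 mol.
From the equation the NaOH:NaCl mole ratio is 3:3, so n(NaCl) = 2.3398 × 3/3 = 2.3398 mol.
Mass of NaCl = 2.3398 mol × 58.44 g/mol = 136.74 g.
Actual mass collected = 136.74 g × 0.935 = 127.85 g.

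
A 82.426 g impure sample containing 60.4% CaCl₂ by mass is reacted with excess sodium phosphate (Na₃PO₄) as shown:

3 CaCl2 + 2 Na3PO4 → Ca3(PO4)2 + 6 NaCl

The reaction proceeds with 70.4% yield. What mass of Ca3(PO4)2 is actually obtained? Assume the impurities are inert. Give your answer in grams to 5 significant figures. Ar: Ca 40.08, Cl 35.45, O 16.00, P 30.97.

32.653 g

Pure CaCl2 available = 82.426 g × 0.604 = 49.7853 g.
M(CaCl2) = 40.08 + 2(35.45) = 110.98 g/mol.
M(Ca3(PO4)2) = 3(40.08) + 2(30.97) + 8(16.00) = 310.18 g/mol.
n(CaCl2) = 49.7853 g / 110.98 g/mol = 0.448597 mol.
From the equation the CaCl2:Ca3(PO4)2 mole ratio is 3:1, so n(Ca3(PO4)2) = 0.448597 × 1/3 = 0.149532 mol.
Mass of Ca3(PO4)2 = 0.149532 mol × 310.18 g/mol = 46.3819 g.
Actual mass collected = 46.3819 g × 0.704 = 32.6529 g.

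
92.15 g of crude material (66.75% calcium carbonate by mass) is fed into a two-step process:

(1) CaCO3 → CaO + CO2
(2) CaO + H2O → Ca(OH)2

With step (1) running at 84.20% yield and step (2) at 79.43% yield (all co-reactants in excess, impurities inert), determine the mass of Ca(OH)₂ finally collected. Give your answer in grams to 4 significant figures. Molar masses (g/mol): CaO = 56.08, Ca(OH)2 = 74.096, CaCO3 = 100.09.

30.45 g

Pure CaCO3 = 92.15 × 0.6675 = 61.510 g.
n(CaCO3) = 61.510 / 100.09 = 0.61455 mol.
Step 1 (CaCO3:CaO = 1:1): theoretical n(CaO) = 0.61455 mol; at 84.20% yield, n(CaO) = 0.51745 mol.
Step 2 (CaO:Ca(OH)2 = 1:1): theoretical n(Ca(OH)2) = 0.51745 mol, so theoretical mass = 0.51745 × 74.096 = 38.341 g.
At 79.43% yield, actual mass of Ca(OH)2 = 38.341 × 0.7943 = 30.454 g.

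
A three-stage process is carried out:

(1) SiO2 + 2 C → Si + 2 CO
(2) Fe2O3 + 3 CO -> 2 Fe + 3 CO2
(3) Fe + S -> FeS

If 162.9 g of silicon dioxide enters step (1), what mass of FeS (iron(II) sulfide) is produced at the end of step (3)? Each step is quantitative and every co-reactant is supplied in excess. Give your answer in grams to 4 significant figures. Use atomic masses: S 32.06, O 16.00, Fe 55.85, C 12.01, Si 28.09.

M(SiO2) = 28.09 + 2(16.00) = 60.09 g/mol.
M(FeS) = 55.85 + 32.06 = 87.91 g/mol.
n(SiO2) = 162.9 / 60.09 = 2.7109 mol.
Reaction (1): SiO2→CO ratio 1:2 ⇒ n(CO) = 5.4219 mol.
Reaction (2): CO→Fe ratio 3:2 ⇒ n(Fe) = 3.6146 mol.
Reaction (3): Fe→FeS ratio 1:1 ⇒ n(FeS) = 3.6146 mol.
Mass of FeS = 3.6146 × 87.91 = 317.76 g.

317.8 g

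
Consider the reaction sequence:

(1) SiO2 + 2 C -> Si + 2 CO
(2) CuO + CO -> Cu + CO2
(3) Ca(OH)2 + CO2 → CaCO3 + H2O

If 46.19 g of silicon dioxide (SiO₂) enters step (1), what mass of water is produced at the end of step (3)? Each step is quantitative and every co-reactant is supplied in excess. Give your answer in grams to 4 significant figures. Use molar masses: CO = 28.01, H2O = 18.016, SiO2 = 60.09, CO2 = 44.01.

27.70 g

n(SiO2) = 46.19 / 60.09 = 0.76868 mol.
Reaction (1): SiO2→CO ratio 1:2 ⇒ n(CO) = 1.5374 mol.
Reaction (2): CO→CO2 ratio 1:1 ⇒ n(CO2) = 1.5374 mol.
Reaction (3): CO2→H2O ratio 1:1 ⇒ n(H2O) = 1.5374 mol.
Mass of H2O = 1.5374 × 18.016 = 27.697 g.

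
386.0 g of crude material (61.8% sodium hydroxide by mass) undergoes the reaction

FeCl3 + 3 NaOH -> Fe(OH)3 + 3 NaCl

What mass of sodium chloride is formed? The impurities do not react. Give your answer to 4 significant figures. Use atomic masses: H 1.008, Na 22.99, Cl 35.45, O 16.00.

Mass of pure NaOH = 386.0 g × 0.618 = 238.55 g.
M(NaOH) = 22.99 + 16.00 + 1.008 = 39.998 g/mol.
M(NaCl) = 22.99 + 35.45 = 58.44 g/mol.
n(NaOH) = 238.55 g / 39.998 g/mol = 5.9640 mol.
From the equation the NaOH:NaCl mole ratio is 3:3, so n(NaCl) = 5.9640 × 3/3 = 5.9640 mol.
Mass of NaCl = 5.9640 mol × 58.44 g/mol = 348.54 g.

348.5 g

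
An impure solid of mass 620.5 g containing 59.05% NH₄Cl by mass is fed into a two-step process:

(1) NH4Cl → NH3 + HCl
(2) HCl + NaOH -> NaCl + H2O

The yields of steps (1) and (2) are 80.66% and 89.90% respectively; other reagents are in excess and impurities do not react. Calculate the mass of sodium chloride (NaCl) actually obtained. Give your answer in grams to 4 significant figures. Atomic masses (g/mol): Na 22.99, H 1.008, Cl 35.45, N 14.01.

290.3 g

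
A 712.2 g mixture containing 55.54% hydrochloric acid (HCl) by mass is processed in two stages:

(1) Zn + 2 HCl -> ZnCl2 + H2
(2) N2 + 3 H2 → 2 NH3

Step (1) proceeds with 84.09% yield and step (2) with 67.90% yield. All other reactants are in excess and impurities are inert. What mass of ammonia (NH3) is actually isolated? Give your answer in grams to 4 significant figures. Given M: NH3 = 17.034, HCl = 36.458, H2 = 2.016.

Pure HCl = 712.2 × 0.5554 = 395.56 g.
n(HCl) = 395.56 / 36.458 = 10.850 mol.
Step 1 (HCl:H2 = 2:1): theoretical n(H2) = 5.4248 mol; at 84.09% yield, n(H2) = 4.5617 mol.
Step 2 (H2:NH3 = 3:2): theoretical n(NH3) = 3.0412 mol, so theoretical mass = 3.0412 × 17.034 = 51.803 g.
At 67.90% yield, actual mass of NH3 = 51.803 × 0.6790 = 35.174 g.

35.17 g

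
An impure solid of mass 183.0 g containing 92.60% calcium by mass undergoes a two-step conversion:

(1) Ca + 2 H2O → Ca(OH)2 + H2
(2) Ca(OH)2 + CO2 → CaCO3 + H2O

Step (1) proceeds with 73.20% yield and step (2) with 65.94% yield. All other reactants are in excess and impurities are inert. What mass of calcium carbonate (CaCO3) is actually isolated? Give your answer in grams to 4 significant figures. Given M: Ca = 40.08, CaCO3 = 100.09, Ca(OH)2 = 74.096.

204.3 g

Pure Ca = 183.0 × 0.9260 = 169.46 g.
n(Ca) = 169.46 / 40.08 = 4.2280 mol.
Step 1 (Ca:Ca(OH)2 = 1:1): theoretical n(Ca(OH)2) = 4.2280 mol; at 73.20% yield, n(Ca(OH)2) = 3.0949 mol.
Step 2 (Ca(OH)2:CaCO3 = 1:1): theoretical n(CaCO3) = 3.0949 mol, so theoretical mass = 3.0949 × 100.09 = 309.77 g.
At 65.94% yield, actual mass of CaCO3 = 309.77 × 0.6594 = 204.26 g.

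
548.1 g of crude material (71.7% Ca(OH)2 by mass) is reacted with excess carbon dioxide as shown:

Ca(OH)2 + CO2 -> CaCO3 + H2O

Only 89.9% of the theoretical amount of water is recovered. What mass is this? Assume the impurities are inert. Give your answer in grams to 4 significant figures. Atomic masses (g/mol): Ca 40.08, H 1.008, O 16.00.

Pure Ca(OH)2 available = 548.1 g × 0.717 = 392.99 g.
M(Ca(OH)2) = 40.08 + 2(16.00) + 2(1.008) = 74.096 g/mol.
M(H2O) = 2(1.008) + 16.00 = 18.016 g/mol.
n(Ca(OH)2) = 392.99 g / 74.096 g/mol = 5.3038 mol.
From the equation the Ca(OH)2:H2O mole ratio is 1:1, so n(H2O) = 5.3038 × 1/1 = 5.3038 mol.
Mass of H2O = 5.3038 mol × 18.016 g/mol = 95.553 g.
Actual mass collected = 95.553 g × 0.899 = 85.902 g.

85.90 g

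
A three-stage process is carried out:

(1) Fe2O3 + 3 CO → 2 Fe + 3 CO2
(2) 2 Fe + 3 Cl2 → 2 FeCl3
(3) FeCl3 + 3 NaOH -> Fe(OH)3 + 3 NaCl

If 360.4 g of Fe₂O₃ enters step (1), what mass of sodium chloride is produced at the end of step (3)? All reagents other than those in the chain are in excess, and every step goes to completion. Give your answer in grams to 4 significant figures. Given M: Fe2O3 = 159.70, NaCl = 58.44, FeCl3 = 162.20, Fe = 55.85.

791.3 g

n(Fe2O3) = 360.4 / 159.70 = 2.2567 mol.
Reaction (1): Fe2O3→Fe ratio 1:2 ⇒ n(Fe) = 4.5135 mol.
Reaction (2): Fe→FeCl3 ratio 2:2 ⇒ n(FeCl3) = 4.5135 mol.
Reaction (3): FeCl3→NaCl ratio 1:3 ⇒ n(NaCl) = 13.540 mol.
Mass of NaCl = 13.540 × 58.44 = 791.30 g.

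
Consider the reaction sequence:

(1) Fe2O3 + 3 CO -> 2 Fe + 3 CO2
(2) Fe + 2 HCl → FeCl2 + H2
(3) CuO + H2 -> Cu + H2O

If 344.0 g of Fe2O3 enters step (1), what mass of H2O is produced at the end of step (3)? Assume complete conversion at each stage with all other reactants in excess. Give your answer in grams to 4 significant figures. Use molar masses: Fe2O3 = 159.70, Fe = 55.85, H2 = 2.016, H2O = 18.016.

n(Fe2O3) = 344.0 / 159.70 = 2.1540 mol.
Reaction (1): Fe2O3→Fe ratio 1:2 ⇒ n(Fe) = 4.3081 mol.
Reaction (2): Fe→H2 ratio 1:1 ⇒ n(H2) = 4.3081 mol.
Reaction (3): H2→H2O ratio 1:1 ⇒ n(H2O) = 4.3081 mol.
Mass of H2O = 4.3081 × 18.016 = 77.614 g.

77.61 g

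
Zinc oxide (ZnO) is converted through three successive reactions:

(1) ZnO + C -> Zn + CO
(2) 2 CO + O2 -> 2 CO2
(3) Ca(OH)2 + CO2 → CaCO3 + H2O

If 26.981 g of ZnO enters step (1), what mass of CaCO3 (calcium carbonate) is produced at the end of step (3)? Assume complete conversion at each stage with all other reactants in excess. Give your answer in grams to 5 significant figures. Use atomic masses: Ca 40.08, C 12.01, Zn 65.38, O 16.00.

M(ZnO) = 65.38 + 16.00 = 81.38 g/mol.
M(CaCO3) = 40.08 + 12.01 + 3(16.00) = 100.09 g/mol.
n(ZnO) = 26.981 / 81.38 = 0.331543 mol.
Reaction (1): ZnO→CO ratio 1:1 ⇒ n(CO) = 0.331543 mol.
Reaction (2): CO→CO2 ratio 2:2 ⇒ n(CO2) = 0.331543 mol.
Reaction (3): CO2→CaCO3 ratio 1:1 ⇒ n(CaCO3) = 0.331543 mol.
Mass of CaCO3 = 0.331543 × 100.09 = 33.1842 g.

33.184 g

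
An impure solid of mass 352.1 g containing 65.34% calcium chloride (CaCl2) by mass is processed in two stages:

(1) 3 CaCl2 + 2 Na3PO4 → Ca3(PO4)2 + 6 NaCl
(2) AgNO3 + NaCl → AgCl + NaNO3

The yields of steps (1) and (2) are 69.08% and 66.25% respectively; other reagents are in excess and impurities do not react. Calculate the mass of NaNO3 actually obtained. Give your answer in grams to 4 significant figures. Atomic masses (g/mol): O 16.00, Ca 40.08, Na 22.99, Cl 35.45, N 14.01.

161.3 g

Pure CaCl2 = 352.1 × 0.6534 = 230.06 g.
M(CaCl2) = 40.08 + 2(35.45) = 110.98 g/mol.
M(NaNO3) = 22.99 + 14.01 + 3(16.00) = 85.00 g/mol.
n(CaCl2) = 230.06 / 110.98 = 2.0730 mol.
Step 1 (CaCl2:NaCl = 3:6): theoretical n(NaCl) = 4.1460 mol; at 69.08% yield, n(NaCl) = 2.8641 mol.
Step 2 (NaCl:NaNO3 = 1:1): theoretical n(NaNO3) = 2.8641 mol, so theoretical mass = 2.8641 × 85.00 = 243.45 g.
At 66.25% yield, actual mass of NaNO3 = 243.45 × 0.6625 = 161.28 g.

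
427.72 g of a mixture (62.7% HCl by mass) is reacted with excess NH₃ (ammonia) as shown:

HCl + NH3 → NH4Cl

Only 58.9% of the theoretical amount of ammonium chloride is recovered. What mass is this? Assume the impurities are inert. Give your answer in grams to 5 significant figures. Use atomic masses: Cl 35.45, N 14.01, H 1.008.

231.76 g

Pure HCl available = 427.72 g × 0.627 = 268.180 g.
M(HCl) = 1.008 + 35.45 = 36.458 g/mol.
M(NH4Cl) = 14.01 + 4(1.008) + 35.45 = 53.492 g/mol.
n(HCl) = 268.180 g / 36.458 g/mol = 7.35587 mol.
From the equation the HCl:NH4Cl mole ratio is 1:1, so n(NH4Cl) = 7.35587 × 1/1 = 7.35587 mol.
Mass of NH4Cl = 7.35587 mol × 53.492 g/mol = 393.480 g.
Actual mass collected = 393.480 g × 0.589 = 231.760 g.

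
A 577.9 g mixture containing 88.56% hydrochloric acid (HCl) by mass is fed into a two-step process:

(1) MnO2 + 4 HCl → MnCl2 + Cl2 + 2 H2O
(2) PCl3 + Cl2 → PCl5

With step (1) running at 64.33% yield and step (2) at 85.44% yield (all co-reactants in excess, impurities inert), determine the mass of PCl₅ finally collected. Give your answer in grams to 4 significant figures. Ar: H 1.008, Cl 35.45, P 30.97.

Pure HCl = 577.9 × 0.8856 = 511.79 g.
M(HCl) = 1.008 + 35.45 = 36.458 g/mol.
M(PCl5) = 30.97 + 5(35.45) = 208.22 g/mol.
n(HCl) = 511.79 / 36.458 = 14.038 mol.
Step 1 (HCl:Cl2 = 4:1): theoretical n(Cl2) = 3.5094 mol; at 64.33% yield, n(Cl2) = 2.2576 mol.
Step 2 (Cl2:PCl5 = 1:1): theoretical n(PCl5) = 2.2576 mol, so theoretical mass = 2.2576 × 208.22 = 470.08 g.
At 85.44% yield, actual mass of PCl5 = 470.08 × 0.8544 = 401.64 g.

401.6 g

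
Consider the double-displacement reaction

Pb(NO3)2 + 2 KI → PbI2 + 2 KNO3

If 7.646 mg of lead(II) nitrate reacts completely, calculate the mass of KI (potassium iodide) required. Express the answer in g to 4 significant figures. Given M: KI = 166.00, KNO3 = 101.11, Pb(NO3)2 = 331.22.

Convert: 7.646 mg = 0.0076460 g.
n(Pb(NO3)2) = 0.0076460 g / 331.22 g/mol = 2.3084 × 10^-5 mol.
From the equation the Pb(NO3)2:KI mole ratio is 1:2, so n(KI) = 2.3084 × 10^-5 × 2/1 = 4.6169 × 10^-5 mol.
Mass of KI = 4.6169 × 10^-5 mol × 166.00 g/mol = 0.0076640 g.

0.007664 g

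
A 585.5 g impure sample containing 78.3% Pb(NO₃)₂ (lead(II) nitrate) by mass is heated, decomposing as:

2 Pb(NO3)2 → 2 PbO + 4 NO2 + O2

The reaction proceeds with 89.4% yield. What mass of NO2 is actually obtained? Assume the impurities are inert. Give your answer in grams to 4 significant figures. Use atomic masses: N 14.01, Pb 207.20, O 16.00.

113.9 g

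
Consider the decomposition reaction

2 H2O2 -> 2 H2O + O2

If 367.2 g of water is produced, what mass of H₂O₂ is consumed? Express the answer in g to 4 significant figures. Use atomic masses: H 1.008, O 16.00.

693.3 g

M(H2O) = 2(1.008) + 16.00 = 18.016 g/mol.
M(H2O2) = 2(1.008) + 2(16.00) = 34.016 g/mol.
n(H2O) = 367.20 g / 18.016 g/mol = 20.382 mol.
From the equation the H2O:H2O2 mole ratio is 2:2, so n(H2O2) = 20.382 × 2/2 = 20.382 mol.
Mass of H2O2 = 20.382 mol × 34.016 g/mol = 693.31 g.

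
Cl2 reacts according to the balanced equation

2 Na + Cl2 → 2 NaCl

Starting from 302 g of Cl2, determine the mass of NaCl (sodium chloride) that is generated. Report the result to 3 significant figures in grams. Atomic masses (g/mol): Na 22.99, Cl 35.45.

M(Cl2) = 2(35.45) = 70.90 g/mol.
M(NaCl) = 22.99 + 35.45 = 58.44 g/mol.
n(Cl2) = 302.0 g / 70.90 g/mol = 4.260 mol.
From the equation the Cl2:NaCl mole ratio is 1:2, so n(NaCl) = 4.260 × 2/1 = 8.519 mol.
Mass of NaCl = 8.519 mol × 58.44 g/mol = 497.9 g.

498 g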